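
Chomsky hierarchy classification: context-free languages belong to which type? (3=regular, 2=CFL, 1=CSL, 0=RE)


Chomsky hierarchy levels:
  Type 3: Regular (DFA/NFA/regex)
  Type 2: Context-free (PDA)
  Type 1: Context-sensitive
  Type 0: Recursively enumerable (TM)
'context-free' corresponds to Type 2

2


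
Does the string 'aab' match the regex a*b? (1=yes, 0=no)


Pattern: a*b
String: 'aab'
Pattern requires: zero or more 'a's followed by exactly one 'b'
Found 2 leading 'a's
Remaining: 'b'
Remaining is exactly 'b' -> match
Result: 1

1


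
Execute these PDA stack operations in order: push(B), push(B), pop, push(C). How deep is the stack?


Tracing stack operations:
  push(B) -> stack = [B], depth=1
  push(B) -> stack = [B,B], depth=2
  pop -> removed B, stack = [B], depth=1
  push(C) -> stack = [B,C], depth=2
Final depth = 2

2


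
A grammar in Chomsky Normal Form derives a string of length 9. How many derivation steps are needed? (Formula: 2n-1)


Chomsky Normal Form derivation:
String length n = 9
Each step either:
  - Splits a nonterminal into two (n-1 such steps)
  - Converts a nonterminal to terminal (n such steps)
Total = (n-1) + n = 2n - 1
= 2(9) - 1
= 18 - 1
= 17

17


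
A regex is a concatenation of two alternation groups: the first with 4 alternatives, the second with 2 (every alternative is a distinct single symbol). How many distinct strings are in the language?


First group: 4 alternatives
Second group: 2 alternatives
Concatenation: each choice from group 1 pairs with each from group 2
Total = 4 x 2 = 8

8


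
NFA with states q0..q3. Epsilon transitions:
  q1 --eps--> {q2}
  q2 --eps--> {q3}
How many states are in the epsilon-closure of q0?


Starting from q0
Initialize closure = {q0}
q0 has no outgoing epsilon transitions -> nothing to add
Final closure: {q0}
Size = 1

1


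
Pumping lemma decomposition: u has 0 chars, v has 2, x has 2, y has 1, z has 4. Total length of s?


|s| = |u| + |v| + |x| + |y| + |z|
= 0 + 2 + 2 + 1 + 4
= 2 + 2 + 5
= 4 + 5
= 9

9


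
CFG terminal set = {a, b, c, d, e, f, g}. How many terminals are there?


Terminal symbols: a, b, c, d, e, f, g
Counting each: a (#1), b (#2), c (#3), d (#4), e (#5), f (#6), g (#7)
Total = 7

7


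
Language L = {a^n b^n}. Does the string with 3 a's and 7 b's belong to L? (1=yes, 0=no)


Language requires equal numbers of a's and b's
PDA pushes for each 'a', pops for each 'b'
Number of a's = 3
Number of b's = 7
3 != 7 -> Reject

0


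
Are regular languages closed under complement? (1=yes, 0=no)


Regular languages are closed under all standard operations:
- Union: Yes (product construction)
- Intersection: Yes (product construction)
- Complement: Yes (swap accept/reject)
- Concatenation: Yes (NFA construction)
Operation: complement -> Closed

1


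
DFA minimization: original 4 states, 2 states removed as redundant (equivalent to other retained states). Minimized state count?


Original DFA: 4 states
Redundant states removed: 2
Minimized states = original - removed
= 4 - 2
= 2

2


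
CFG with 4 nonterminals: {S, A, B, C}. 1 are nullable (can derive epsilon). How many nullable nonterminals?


Nonterminals: {S, A, B, C}
A nonterminal is nullable if it can derive epsilon
Counting nullable nonterminals: 1
Total nullable = 1

1


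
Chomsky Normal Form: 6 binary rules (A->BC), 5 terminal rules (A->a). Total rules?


CNF allows two rule forms:
  A -> BC (binary): 6 rules
  A -> a (terminal): 5 rules
Total = 6 + 5 = 11

11


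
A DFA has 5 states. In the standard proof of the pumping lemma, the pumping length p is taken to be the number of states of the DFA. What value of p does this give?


Pumping lemma for regular languages (standard proof):
Take p = |Q|, the number of DFA states.
Any string of length >= |Q| passes through |Q|+1 states while reading its first |Q| symbols,
so by pigeonhole some state repeats, giving the loop that can be pumped.
Here |Q| = 5
Therefore the proof uses p = 5

5


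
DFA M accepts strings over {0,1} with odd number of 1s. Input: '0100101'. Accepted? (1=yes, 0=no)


DFA has 2 states: q_even (start, accept=no) and q_odd
Processing string '0100101' character by character:
  Position 0: read '0', 1-count=0 -> q_even (no change)
  Position 1: read '1', 1-count=1 -> q_odd
  Position 2: read '0', 1-count=1 -> q_odd (no change)
  Position 3: read '0', 1-count=1 -> q_odd (no change)
  Position 4: read '1', 1-count=2 -> q_even
  Position 5: read '0', 1-count=2 -> q_even (no change)
  Position 6: read '1', 1-count=3 -> q_odd
Final state: q_odd, total 1s = 3 (odd); the DFA requires an odd count -> accept

1


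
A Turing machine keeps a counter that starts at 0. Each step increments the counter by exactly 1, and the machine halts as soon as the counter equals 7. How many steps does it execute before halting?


Counter starts at 0. Counting sequence:
  Step 1: counter = 1
  Step 2: counter = 2
  Step 3: counter = 3
  Step 4: counter = 4
  Step 5: counter = 5
  Step 6: counter = 6
  Step 7: counter = 7
Counter reached 7 -> halt
Total steps = 7

7


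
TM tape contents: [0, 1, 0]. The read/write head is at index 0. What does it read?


Tape: [0, 1, 0]
Positions: 0 1 2
Values:    0 1 0
Head at position 0
tape[0] = 0

0


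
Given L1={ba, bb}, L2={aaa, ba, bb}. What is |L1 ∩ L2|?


L1 = {ba, bb}
L2 = {aaa, ba, bb}
Checking each string in L1 against L2:
  'ba': in L2? Yes
  'bb': in L2? Yes
Intersection = {ba, bb}
|L1 ∩ L2| = 2

2


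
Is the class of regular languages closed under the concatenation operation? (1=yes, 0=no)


Regular languages are closed under:
- Union (DFA product construction)
- Intersection (DFA product construction)
- Complement (swap accept/reject states)
- Concatenation (NFA construction)
- Kleene star (NFA construction)
concatenation is in this list
Therefore: closed

1


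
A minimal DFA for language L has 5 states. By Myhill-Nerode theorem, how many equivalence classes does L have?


Myhill-Nerode theorem:
Number of equivalence classes = number of states in minimal DFA
Minimal DFA states = 5
Therefore equivalence classes = 5

5


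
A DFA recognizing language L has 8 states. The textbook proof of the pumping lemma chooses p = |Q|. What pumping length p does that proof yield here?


Pumping lemma for regular languages (standard proof):
Take p = |Q|, the number of DFA states.
Any string of length >= |Q| passes through |Q|+1 states while reading its first |Q| symbols,
so by pigeonhole some state repeats, giving the loop that can be pumped.
Here |Q| = 8
Therefore the proof uses p = 8

8


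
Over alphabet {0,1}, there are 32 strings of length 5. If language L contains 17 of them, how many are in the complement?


Alphabet: {0,1}
String length: 5
Total strings of length 5 = 2^5 = 32
Strings in L = 17
Complement = total - |L|
= 32 - 17
= 15

15


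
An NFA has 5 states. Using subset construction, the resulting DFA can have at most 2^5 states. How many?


NFA has 5 states
Subset construction: each DFA state = subset of NFA states
Maximum subsets = 2^5
2^5 = 32

32


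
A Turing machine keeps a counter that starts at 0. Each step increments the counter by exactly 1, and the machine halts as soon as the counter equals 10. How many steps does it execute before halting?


Counter starts at 0. Counting sequence:
  Step 1: counter = 1
  Step 2: counter = 2
  Step 3: counter = 3
  Step 4: counter = 4
  Step 5: counter = 5
  Step 6: counter = 6
  ...
  Step 10: counter = 10
Counter reached 10 -> halt
Total steps = 10

10


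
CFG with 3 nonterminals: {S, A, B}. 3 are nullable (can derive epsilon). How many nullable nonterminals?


Nonterminals: {S, A, B}
A nonterminal is nullable if it can derive epsilon
Counting nullable nonterminals: 3
Total nullable = 3

3


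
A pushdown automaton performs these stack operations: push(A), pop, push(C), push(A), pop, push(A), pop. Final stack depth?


Tracing stack operations:
  push(A) -> stack = [A], depth=1
  pop -> removed A, stack = [], depth=0
  push(C) -> stack = [C], depth=1
  push(A) -> stack = [C,A], depth=2
  pop -> removed A, stack = [C], depth=1
  push(A) -> stack = [C,A], depth=2
  pop -> removed A, stack = [C], depth=1
Final depth = 1

1


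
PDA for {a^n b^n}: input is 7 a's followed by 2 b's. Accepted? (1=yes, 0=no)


Language requires equal numbers of a's and b's
PDA pushes for each 'a', pops for each 'b'
Number of a's = 7
Number of b's = 2
7 != 2 -> Reject

0


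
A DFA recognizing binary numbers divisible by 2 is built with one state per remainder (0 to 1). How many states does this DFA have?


Divisibility by 2 is tracked via the remainder mod 2: 0, 1, ..., 1
The construction assigns one state to each remainder
Number of remainders = 2

2


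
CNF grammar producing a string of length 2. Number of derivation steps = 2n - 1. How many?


Chomsky Normal Form derivation:
String length n = 2
Each step either:
  - Splits a nonterminal into two (n-1 such steps)
  - Converts a nonterminal to terminal (n such steps)
Total = (n-1) + n = 2n - 1
= 2(2) - 1
= 4 - 1
= 3

3


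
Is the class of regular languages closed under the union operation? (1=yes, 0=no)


Regular languages are closed under:
- Union (DFA product construction)
- Intersection (DFA product construction)
- Complement (swap accept/reject states)
- Concatenation (NFA construction)
- Kleene star (NFA construction)
union is in this list
Therefore: closed

1


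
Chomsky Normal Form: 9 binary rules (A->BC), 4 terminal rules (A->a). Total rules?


CNF allows two rule forms:
  A -> BC (binary): 9 rules
  A -> a (terminal): 4 rules
Total = 9 + 4 = 13

13


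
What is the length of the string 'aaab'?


String: 'aaab'
Counting characters:
  'a' appears 3 time(s)
  'b' appears 1 time(s)
Total length = 3 + 1 = 4

4


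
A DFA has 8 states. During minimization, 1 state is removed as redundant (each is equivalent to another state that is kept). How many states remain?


Original DFA: 8 states
Redundant states removed: 1
Minimized states = original - removed
= 8 - 1
= 7

7


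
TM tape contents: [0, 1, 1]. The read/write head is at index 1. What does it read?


Tape: [0, 1, 1]
Positions: 0 1 2
Values:    0 1 1
Head at position 1
tape[1] = 1

1


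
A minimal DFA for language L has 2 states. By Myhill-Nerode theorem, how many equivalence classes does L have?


Myhill-Nerode theorem:
Number of equivalence classes = number of states in minimal DFA
Minimal DFA states = 2
Therefore equivalence classes = 2

2


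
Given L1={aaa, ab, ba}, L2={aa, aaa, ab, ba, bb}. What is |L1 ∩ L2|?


L1 = {aaa, ab, ba}
L2 = {aa, aaa, ab, ba, bb}
Checking each string in L1 against L2:
  'aaa': in L2? Yes
  'ab': in L2? Yes
  'ba': in L2? Yes
Intersection = {aaa, ab, ba}
|L1 ∩ L2| = 3

3


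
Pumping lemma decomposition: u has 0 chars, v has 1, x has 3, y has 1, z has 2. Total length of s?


|s| = |u| + |v| + |x| + |y| + |z|
= 0 + 1 + 3 + 1 + 2
= 1 + 3 + 3
= 4 + 3
= 7

7


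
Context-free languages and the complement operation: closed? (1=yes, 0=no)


CFL closure properties:
  Closed under: union, concatenation, Kleene star
  NOT closed under: intersection, complement
Operation 'complement' is in not-closed list -> No (not closed)

0


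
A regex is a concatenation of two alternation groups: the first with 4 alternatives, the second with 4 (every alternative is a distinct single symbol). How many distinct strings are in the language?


First group: 4 alternatives
Second group: 4 alternatives
Concatenation: each choice from group 1 pairs with each from group 2
Total = 4 x 4 = 16

16


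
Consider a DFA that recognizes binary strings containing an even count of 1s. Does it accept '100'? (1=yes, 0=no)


DFA has 2 states: q_even (start, accept=yes) and q_odd
Processing string '100' character by character:
  Position 0: read '1', 1-count=1 -> q_odd
  Position 1: read '0', 1-count=1 -> q_odd (no change)
  Position 2: read '0', 1-count=1 -> q_odd (no change)
Final state: q_odd, total 1s = 1 (odd); the DFA requires an even count -> reject

0


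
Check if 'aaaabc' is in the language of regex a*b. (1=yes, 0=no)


Pattern: a*b
String: 'aaaabc'
Pattern requires: zero or more 'a's followed by exactly one 'b'
Found 4 leading 'a's
Remaining: 'bc'
Remaining is not 'b' -> no match
Result: 0

0


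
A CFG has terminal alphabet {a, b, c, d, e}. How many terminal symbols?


Terminal symbols: a, b, c, d, e
Counting each: a (#1), b (#2), c (#3), d (#4), e (#5)
Total = 5

5


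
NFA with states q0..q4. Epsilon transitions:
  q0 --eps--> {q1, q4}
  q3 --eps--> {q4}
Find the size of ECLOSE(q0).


Starting from q0
Initialize closure = {q0}
Follow epsilon from q0 -> add q1
Follow epsilon from q0 -> add q4
Final closure: {q0, q1, q4}
Size = 3

3


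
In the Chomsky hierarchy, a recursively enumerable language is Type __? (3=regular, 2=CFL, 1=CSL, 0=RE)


Chomsky hierarchy levels:
  Type 3: Regular (DFA/NFA/regex)
  Type 2: Context-free (PDA)
  Type 1: Context-sensitive
  Type 0: Recursively enumerable (TM)
'recursively enumerable' corresponds to Type 0

0


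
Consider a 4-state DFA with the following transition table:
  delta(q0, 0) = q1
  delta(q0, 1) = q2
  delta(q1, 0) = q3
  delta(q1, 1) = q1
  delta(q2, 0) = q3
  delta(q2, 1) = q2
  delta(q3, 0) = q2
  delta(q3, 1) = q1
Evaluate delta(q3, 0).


Looking up transition function:
delta(q3, 0) in the table
Row: q3, Column: 0
Result: q2

q2


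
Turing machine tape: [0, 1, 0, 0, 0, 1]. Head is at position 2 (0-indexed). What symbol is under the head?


Tape: [0, 1, 0, 0, 0, 1]
Positions: 0 1 2 3 4 5
Values:    0 1 0 0 0 1
Head at position 2
tape[2] = 0

0


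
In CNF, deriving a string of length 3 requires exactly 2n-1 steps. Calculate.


Chomsky Normal Form derivation:
String length n = 3
Each step either:
  - Splits a nonterminal into two (n-1 such steps)
  - Converts a nonterminal to terminal (n such steps)
Total = (n-1) + n = 2n - 1
= 2(3) - 1
= 6 - 1
= 5

5


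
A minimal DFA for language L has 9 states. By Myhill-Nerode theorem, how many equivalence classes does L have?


Myhill-Nerode theorem:
Number of equivalence classes = number of states in minimal DFA
Minimal DFA states = 9
Therefore equivalence classes = 9

9


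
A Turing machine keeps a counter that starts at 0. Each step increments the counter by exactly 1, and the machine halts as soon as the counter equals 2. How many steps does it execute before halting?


Counter starts at 0. Counting sequence:
  Step 1: counter = 1
  Step 2: counter = 2
Counter reached 2 -> halt
Total steps = 2

2


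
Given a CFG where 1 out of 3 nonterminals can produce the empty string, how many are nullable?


Nonterminals: {S, A, B}
A nonterminal is nullable if it can derive epsilon
Counting nullable nonterminals: 1
Total nullable = 1

1


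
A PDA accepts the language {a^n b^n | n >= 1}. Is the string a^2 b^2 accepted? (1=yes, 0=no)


Language requires equal numbers of a's and b's
PDA pushes for each 'a', pops for each 'b'
Number of a's = 2
Number of b's = 2
2 == 2 -> Accept

1


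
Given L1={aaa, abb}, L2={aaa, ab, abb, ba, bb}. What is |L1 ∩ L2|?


L1 = {aaa, abb}
L2 = {aaa, ab, abb, ba, bb}
Checking each string in L1 against L2:
  'aaa': in L2? Yes
  'abb': in L2? Yes
Intersection = {aaa, abb}
|L1 ∩ L2| = 2

2


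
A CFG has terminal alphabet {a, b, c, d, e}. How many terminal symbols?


Terminal symbols: a, b, c, d, e
Counting each: a (#1), b (#2), c (#3), d (#4), e (#5)
Total = 5

5


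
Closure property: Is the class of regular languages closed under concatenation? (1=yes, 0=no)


Regular languages are closed under all standard operations:
- Union: Yes (product construction)
- Intersection: Yes (product construction)
- Complement: Yes (swap accept/reject)
- Concatenation: Yes (NFA construction)
Operation: concatenation -> Closed

1


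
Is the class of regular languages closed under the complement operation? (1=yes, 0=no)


Regular languages are closed under:
- Union (DFA product construction)
- Intersection (DFA product construction)
- Complement (swap accept/reject states)
- Concatenation (NFA construction)
- Kleene star (NFA construction)
complement is in this list
Therefore: closed

1


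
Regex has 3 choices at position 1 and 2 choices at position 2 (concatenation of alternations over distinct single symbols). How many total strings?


First group: 3 alternatives
Second group: 2 alternatives
Concatenation: each choice from group 1 pairs with each from group 2
Total = 3 x 2 = 6

6


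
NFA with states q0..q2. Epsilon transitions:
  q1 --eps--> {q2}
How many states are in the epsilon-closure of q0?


Starting from q0
Initialize closure = {q0}
q0 has no outgoing epsilon transitions -> nothing to add
Final closure: {q0}
Size = 1

1


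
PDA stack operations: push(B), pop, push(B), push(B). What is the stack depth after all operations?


Tracing stack operations:
  push(B) -> stack = [B], depth=1
  pop -> removed B, stack = [], depth=0
  push(B) -> stack = [B], depth=1
  push(B) -> stack = [B,B], depth=2
Final depth = 2

2


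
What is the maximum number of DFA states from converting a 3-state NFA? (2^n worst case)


NFA has 3 states
Subset construction: each DFA state = subset of NFA states
Maximum subsets = 2^3
2^3 = 8

8


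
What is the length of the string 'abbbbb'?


String: 'abbbbb'
Counting characters:
  'a' appears 1 time(s)
  'b' appears 5 time(s)
Total length = 1 + 5 = 6

6


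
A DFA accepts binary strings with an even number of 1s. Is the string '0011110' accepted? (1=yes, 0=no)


DFA has 2 states: q_even (start, accept=yes) and q_odd
Processing string '0011110' character by character:
  Position 0: read '0', 1-count=0 -> q_even (no change)
  Position 1: read '0', 1-count=0 -> q_even (no change)
  Position 2: read '1', 1-count=1 -> q_odd
  Position 3: read '1', 1-count=2 -> q_even
  Position 4: read '1', 1-count=3 -> q_odd
  Position 5: read '1', 1-count=4 -> q_even
  Position 6: read '0', 1-count=4 -> q_even (no change)
Final state: q_even, total 1s = 4 (even); the DFA requires an even count -> accept

1


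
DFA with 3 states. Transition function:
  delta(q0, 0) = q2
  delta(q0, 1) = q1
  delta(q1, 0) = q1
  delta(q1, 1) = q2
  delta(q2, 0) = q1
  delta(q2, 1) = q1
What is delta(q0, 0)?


Looking up transition function:
delta(q0, 0) in the table
Row: q0, Column: 0
Result: q2

q2


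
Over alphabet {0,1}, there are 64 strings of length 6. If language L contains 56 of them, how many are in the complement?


Alphabet: {0,1}
String length: 6
Total strings of length 6 = 2^6 = 64
Strings in L = 56
Complement = total - |L|
= 64 - 56
= 8

8


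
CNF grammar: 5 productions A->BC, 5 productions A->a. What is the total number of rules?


CNF allows two rule forms:
  A -> BC (binary): 5 rules
  A -> a (terminal): 5 rules
Total = 5 + 5 = 10

10


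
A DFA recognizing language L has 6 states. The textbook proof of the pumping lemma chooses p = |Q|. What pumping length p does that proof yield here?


Pumping lemma for regular languages (standard proof):
Take p = |Q|, the number of DFA states.
Any string of length >= |Q| passes through |Q|+1 states while reading its first |Q| symbols,
so by pigeonhole some state repeats, giving the loop that can be pumped.
Here |Q| = 6
Therefore the proof uses p = 6

6


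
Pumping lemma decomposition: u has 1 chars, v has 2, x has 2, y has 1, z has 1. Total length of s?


|s| = |u| + |v| + |x| + |y| + |z|
= 1 + 2 + 2 + 1 + 1
= 3 + 2 + 2
= 5 + 2
= 7

7


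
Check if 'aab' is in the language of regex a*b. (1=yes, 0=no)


Pattern: a*b
String: 'aab'
Pattern requires: zero or more 'a's followed by exactly one 'b'
Found 2 leading 'a's
Remaining: 'b'
Remaining is exactly 'b' -> match
Result: 1

1


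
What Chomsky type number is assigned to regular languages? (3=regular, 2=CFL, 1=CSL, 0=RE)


Chomsky hierarchy levels:
  Type 3: Regular (DFA/NFA/regex)
  Type 2: Context-free (PDA)
  Type 1: Context-sensitive
  Type 0: Recursively enumerable (TM)
'regular' corresponds to Type 3

3


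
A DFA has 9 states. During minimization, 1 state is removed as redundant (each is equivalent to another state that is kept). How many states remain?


Original DFA: 9 states
Redundant states removed: 1
Minimized states = original - removed
= 9 - 1
= 8

8


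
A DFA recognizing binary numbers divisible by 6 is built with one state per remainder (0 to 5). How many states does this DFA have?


Divisibility by 6 is tracked via the remainder mod 6: 0, 1, ..., 5
The construction assigns one state to each remainder
Number of remainders = 6

6


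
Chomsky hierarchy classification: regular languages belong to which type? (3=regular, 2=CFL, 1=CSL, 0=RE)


Chomsky hierarchy levels:
  Type 3: Regular (DFA/NFA/regex)
  Type 2: Context-free (PDA)
  Type 1: Context-sensitive
  Type 0: Recursively enumerable (TM)
'regular' corresponds to Type 3

3


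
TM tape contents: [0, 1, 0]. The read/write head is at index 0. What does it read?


Tape: [0, 1, 0]
Positions: 0 1 2
Values:    0 1 0
Head at position 0
tape[0] = 0

0


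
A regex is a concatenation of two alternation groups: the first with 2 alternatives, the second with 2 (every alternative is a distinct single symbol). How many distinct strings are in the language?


First group: 2 alternatives
Second group: 2 alternatives
Concatenation: each choice from group 1 pairs with each from group 2
Total = 2 x 2 = 4

4


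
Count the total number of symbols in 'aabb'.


String: 'aabb'
Counting characters:
  'a' appears 2 time(s)
  'b' appears 2 time(s)
Total length = 2 + 2 = 4

4


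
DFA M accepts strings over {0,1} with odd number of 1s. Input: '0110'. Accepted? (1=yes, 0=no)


DFA has 2 states: q_even (start, accept=no) and q_odd
Processing string '0110' character by character:
  Position 0: read '0', 1-count=0 -> q_even (no change)
  Position 1: read '1', 1-count=1 -> q_odd
  Position 2: read '1', 1-count=2 -> q_even
  Position 3: read '0', 1-count=2 -> q_even (no change)
Final state: q_even, total 1s = 2 (even); the DFA requires an odd count -> reject

0


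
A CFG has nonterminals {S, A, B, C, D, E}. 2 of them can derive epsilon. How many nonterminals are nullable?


Nonterminals: {S, A, B, C, D, E}
A nonterminal is nullable if it can derive epsilon
Counting nullable nonterminals: 2
Total nullable = 2

2


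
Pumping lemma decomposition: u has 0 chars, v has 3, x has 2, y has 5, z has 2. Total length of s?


|s| = |u| + |v| + |x| + |y| + |z|
= 0 + 3 + 2 + 5 + 2
= 3 + 2 + 7
= 5 + 7
= 12

12


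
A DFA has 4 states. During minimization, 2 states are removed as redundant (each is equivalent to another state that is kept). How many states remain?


Original DFA: 4 states
Redundant states removed: 2
Minimized states = original - removed
= 4 - 2
= 2

2


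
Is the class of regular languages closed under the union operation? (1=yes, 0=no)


Regular languages are closed under:
- Union (DFA product construction)
- Intersection (DFA product construction)
- Complement (swap accept/reject states)
- Concatenation (NFA construction)
- Kleene star (NFA construction)
union is in this list
Therefore: closed

1


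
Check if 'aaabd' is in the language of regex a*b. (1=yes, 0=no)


Pattern: a*b
String: 'aaabd'
Pattern requires: zero or more 'a's followed by exactly one 'b'
Found 3 leading 'a's
Remaining: 'bd'
Remaining is not 'b' -> no match
Result: 0

0


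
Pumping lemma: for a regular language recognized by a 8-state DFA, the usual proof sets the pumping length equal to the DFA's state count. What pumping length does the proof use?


Pumping lemma for regular languages (standard proof):
Take p = |Q|, the number of DFA states.
Any string of length >= |Q| passes through |Q|+1 states while reading its first |Q| symbols,
so by pigeonhole some state repeats, giving the loop that can be pumped.
Here |Q| = 8
Therefore the proof uses p = 8

8


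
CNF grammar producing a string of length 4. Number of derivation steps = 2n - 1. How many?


Chomsky Normal Form derivation:
String length n = 4
Each step either:
  - Splits a nonterminal into two (n-1 such steps)
  - Converts a nonterminal to terminal (n such steps)
Total = (n-1) + n = 2n - 1
= 2(4) - 1
= 8 - 1
= 7

7


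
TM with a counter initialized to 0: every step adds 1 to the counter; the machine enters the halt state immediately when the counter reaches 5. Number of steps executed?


Counter starts at 0. Counting sequence:
  Step 1: counter = 1
  Step 2: counter = 2
  Step 3: counter = 3
  Step 4: counter = 4
  Step 5: counter = 5
Counter reached 5 -> halt
Total steps = 5

5


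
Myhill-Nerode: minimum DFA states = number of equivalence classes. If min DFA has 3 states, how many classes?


Myhill-Nerode theorem:
Number of equivalence classes = number of states in minimal DFA
Minimal DFA states = 3
Therefore equivalence classes = 3

3


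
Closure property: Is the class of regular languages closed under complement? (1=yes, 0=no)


Regular languages are closed under all standard operations:
- Union: Yes (product construction)
- Intersection: Yes (product construction)
- Complement: Yes (swap accept/reject)
- Concatenation: Yes (NFA construction)
Operation: complement -> Closed

1


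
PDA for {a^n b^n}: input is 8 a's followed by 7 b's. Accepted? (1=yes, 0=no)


Language requires equal numbers of a's and b's
PDA pushes for each 'a', pops for each 'b'
Number of a's = 8
Number of b's = 7
8 != 7 -> Reject

0


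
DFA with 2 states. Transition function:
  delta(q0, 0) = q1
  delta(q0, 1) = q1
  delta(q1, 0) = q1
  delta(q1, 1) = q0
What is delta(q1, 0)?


Looking up transition function:
delta(q1, 0) in the table
Row: q1, Column: 0
Result: q1

q1


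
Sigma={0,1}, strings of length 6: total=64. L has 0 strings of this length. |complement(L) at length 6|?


Alphabet: {0,1}
String length: 6
Total strings of length 6 = 2^6 = 64
Strings in L = 0
Complement = total - |L|
= 64 - 0
= 64

64


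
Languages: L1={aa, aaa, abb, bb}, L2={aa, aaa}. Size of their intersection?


L1 = {aa, aaa, abb, bb}
L2 = {aa, aaa}
Checking each string in L1 against L2:
  'aa': in L2? Yes
  'aaa': in L2? Yes
  'abb': in L2? No
  'bb': in L2? No
Intersection = {aa, aaa}
|L1 ∩ L2| = 2

2


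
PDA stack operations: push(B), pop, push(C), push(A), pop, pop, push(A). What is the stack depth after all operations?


Tracing stack operations:
  push(B) -> stack = [B], depth=1
  pop -> removed B, stack = [], depth=0
  push(C) -> stack = [C], depth=1
  push(A) -> stack = [C,A], depth=2
  pop -> removed A, stack = [C], depth=1
  pop -> removed C, stack = [], depth=0
  push(A) -> stack = [A], depth=1
Final depth = 1

1


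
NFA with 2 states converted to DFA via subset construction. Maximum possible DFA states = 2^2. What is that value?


NFA has 2 states
Subset construction: each DFA state = subset of NFA states
Maximum subsets = 2^2
2^2 = 4

4


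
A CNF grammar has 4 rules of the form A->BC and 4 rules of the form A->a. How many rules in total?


CNF allows two rule forms:
  A -> BC (binary): 4 rules
  A -> a (terminal): 4 rules
Total = 4 + 4 = 8

8


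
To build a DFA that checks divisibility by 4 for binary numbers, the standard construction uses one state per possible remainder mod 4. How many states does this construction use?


Divisibility by 4 is tracked via the remainder mod 4: 0, 1, ..., 3
The construction assigns one state to each remainder
Number of remainders = 4

4


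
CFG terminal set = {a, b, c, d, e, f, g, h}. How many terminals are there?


Terminal symbols: a, b, c, d, e, f, g, h
Counting each: a (#1), b (#2), c (#3), d (#4), e (#5), f (#6), g (#7), h (#8)
Total = 8

8


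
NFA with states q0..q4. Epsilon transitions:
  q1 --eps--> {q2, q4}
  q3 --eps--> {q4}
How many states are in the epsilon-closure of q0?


Starting from q0
Initialize closure = {q0}
q0 has no outgoing epsilon transitions -> nothing to add
Final closure: {q0}
Size = 1

1


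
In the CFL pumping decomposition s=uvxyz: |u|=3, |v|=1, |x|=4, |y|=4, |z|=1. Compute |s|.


|s| = |u| + |v| + |x| + |y| + |z|
= 3 + 1 + 4 + 4 + 1
= 4 + 4 + 5
= 8 + 5
= 13

13


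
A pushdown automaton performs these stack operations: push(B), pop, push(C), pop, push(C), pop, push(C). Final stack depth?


Tracing stack operations:
  push(B) -> stack = [B], depth=1
  pop -> removed B, stack = [], depth=0
  push(C) -> stack = [C], depth=1
  pop -> removed C, stack = [], depth=0
  push(C) -> stack = [C], depth=1
  pop -> removed C, stack = [], depth=0
  push(C) -> stack = [C], depth=1
Final depth = 1

1


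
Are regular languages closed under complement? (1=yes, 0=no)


Regular languages are closed under all standard operations:
- Union: Yes (product construction)
- Intersection: Yes (product construction)
- Complement: Yes (swap accept/reject)
- Concatenation: Yes (NFA construction)
Operation: complement -> Closed

1


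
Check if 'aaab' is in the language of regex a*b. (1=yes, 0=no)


Pattern: a*b
String: 'aaab'
Pattern requires: zero or more 'a's followed by exactly one 'b'
Found 3 leading 'a's
Remaining: 'b'
Remaining is exactly 'b' -> match
Result: 1

1


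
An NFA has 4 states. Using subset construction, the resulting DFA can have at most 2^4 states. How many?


NFA has 4 states
Subset construction: each DFA state = subset of NFA states
Maximum subsets = 2^4
2^4 = 16

16


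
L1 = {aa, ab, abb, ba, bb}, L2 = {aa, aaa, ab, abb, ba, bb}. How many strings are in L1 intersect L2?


L1 = {aa, ab, abb, ba, bb}
L2 = {aa, aaa, ab, abb, ba, bb}
Checking each string in L1 against L2:
  'aa': in L2? Yes
  'ab': in L2? Yes
  'abb': in L2? Yes
  'ba': in L2? Yes
  'bb': in L2? Yes
Intersection = {aa, ab, abb, ba, bb}
|L1 ∩ L2| = 5

5


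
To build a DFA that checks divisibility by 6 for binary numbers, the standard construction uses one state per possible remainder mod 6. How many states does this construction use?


Divisibility by 6 is tracked via the remainder mod 6: 0, 1, ..., 5
The construction assigns one state to each remainder
Number of remainders = 6

6


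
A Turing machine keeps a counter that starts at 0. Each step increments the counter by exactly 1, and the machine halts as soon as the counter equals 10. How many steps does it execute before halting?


Counter starts at 0. Counting sequence:
  Step 1: counter = 1
  Step 2: counter = 2
  Step 3: counter = 3
  Step 4: counter = 4
  Step 5: counter = 5
  Step 6: counter = 6
  ...
  Step 10: counter = 10
Counter reached 10 -> halt
Total steps = 10

10


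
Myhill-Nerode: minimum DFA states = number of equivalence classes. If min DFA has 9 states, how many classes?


Myhill-Nerode theorem:
Number of equivalence classes = number of states in minimal DFA
Minimal DFA states = 9
Therefore equivalence classes = 9

9


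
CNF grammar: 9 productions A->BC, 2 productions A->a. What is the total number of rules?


CNF allows two rule forms:
  A -> BC (binary): 9 rules
  A -> a (terminal): 2 rules
Total = 9 + 2 = 11

11


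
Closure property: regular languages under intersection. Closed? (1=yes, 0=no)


Regular languages are closed under:
- Union (DFA product construction)
- Intersection (DFA product construction)
- Complement (swap accept/reject states)
- Concatenation (NFA construction)
- Kleene star (NFA construction)
intersection is in this list
Therefore: closed

1


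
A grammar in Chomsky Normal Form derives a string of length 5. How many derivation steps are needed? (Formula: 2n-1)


Chomsky Normal Form derivation:
String length n = 5
Each step either:
  - Splits a nonterminal into two (n-1 such steps)
  - Converts a nonterminal to terminal (n such steps)
Total = (n-1) + n = 2n - 1
= 2(5) - 1
= 10 - 1
= 9

9


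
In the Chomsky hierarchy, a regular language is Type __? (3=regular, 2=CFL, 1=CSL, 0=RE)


Chomsky hierarchy levels:
  Type 3: Regular (DFA/NFA/regex)
  Type 2: Context-free (PDA)
  Type 1: Context-sensitive
  Type 0: Recursively enumerable (TM)
'regular' corresponds to Type 3

3


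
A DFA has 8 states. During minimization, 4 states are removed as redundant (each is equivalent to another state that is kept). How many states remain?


Original DFA: 8 states
Redundant states removed: 4
Minimized states = original - removed
= 8 - 4
= 4

4


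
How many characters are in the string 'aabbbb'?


String: 'aabbbb'
Counting characters:
  'a' appears 2 time(s)
  'b' appears 4 time(s)
Total length = 2 + 4 = 6

6


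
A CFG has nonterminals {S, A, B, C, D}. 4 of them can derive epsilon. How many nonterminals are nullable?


Nonterminals: {S, A, B, C, D}
A nonterminal is nullable if it can derive epsilon
Counting nullable nonterminals: 4
Total nullable = 4

4


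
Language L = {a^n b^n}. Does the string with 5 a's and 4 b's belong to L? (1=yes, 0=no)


Language requires equal numbers of a's and b's
PDA pushes for each 'a', pops for each 'b'
Number of a's = 5
Number of b's = 4
5 != 4 -> Reject

0


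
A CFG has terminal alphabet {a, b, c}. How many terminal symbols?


Terminal symbols: a, b, c
Counting each: a (#1), b (#2), c (#3)
Total = 3

3


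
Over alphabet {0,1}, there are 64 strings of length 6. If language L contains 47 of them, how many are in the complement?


Alphabet: {0,1}
String length: 6
Total strings of length 6 = 2^6 = 64
Strings in L = 47
Complement = total - |L|
= 64 - 47
= 17

17


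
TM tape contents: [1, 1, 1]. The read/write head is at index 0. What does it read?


Tape: [1, 1, 1]
Positions: 0 1 2
Values:    1 1 1
Head at position 0
tape[0] = 1

1


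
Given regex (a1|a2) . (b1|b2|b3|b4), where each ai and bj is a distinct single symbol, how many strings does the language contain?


First group: 2 alternatives
Second group: 4 alternatives
Concatenation: each choice from group 1 pairs with each from group 2
Total = 2 x 4 = 8

8


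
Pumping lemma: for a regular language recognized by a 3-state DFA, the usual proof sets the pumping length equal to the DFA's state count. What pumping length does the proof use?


Pumping lemma for regular languages (standard proof):
Take p = |Q|, the number of DFA states.
Any string of length >= |Q| passes through |Q|+1 states while reading its first |Q| symbols,
so by pigeonhole some state repeats, giving the loop that can be pumped.
Here |Q| = 3
Therefore the proof uses p = 3

3


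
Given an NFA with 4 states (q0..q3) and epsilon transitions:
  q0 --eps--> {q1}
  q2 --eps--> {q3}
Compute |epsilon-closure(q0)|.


Starting from q0
Initialize closure = {q0}
Follow epsilon from q0 -> add q1
Final closure: {q0, q1}
Size = 2

2


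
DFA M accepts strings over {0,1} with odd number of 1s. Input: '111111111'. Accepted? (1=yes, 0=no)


DFA has 2 states: q_even (start, accept=no) and q_odd
Processing string '111111111' character by character:
  Position 0: read '1', 1-count=1 -> q_odd
  Position 1: read '1', 1-count=2 -> q_even
  Position 2: read '1', 1-count=3 -> q_odd
  Position 3: read '1', 1-count=4 -> q_even
  Position 4: read '1', 1-count=5 -> q_odd
  Position 5: read '1', 1-count=6 -> q_even
  Position 6: read '1', 1-count=7 -> q_odd
  Position 7: read '1', 1-count=8 -> q_even
  Position 8: read '1', 1-count=9 -> q_odd
Final state: q_odd, total 1s = 9 (odd); the DFA requires an odd count -> accept

1


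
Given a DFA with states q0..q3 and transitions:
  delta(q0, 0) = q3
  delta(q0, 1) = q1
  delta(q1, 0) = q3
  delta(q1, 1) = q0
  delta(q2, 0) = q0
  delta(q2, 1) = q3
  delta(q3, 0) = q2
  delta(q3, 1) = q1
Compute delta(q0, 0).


Looking up transition function:
delta(q0, 0) in the table
Row: q0, Column: 0
Result: q3

q3


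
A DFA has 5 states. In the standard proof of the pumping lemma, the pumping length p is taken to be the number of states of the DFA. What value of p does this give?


Pumping lemma for regular languages (standard proof):
Take p = |Q|, the number of DFA states.
Any string of length >= |Q| passes through |Q|+1 states while reading its first |Q| symbols,
so by pigeonhole some state repeats, giving the loop that can be pumped.
Here |Q| = 5
Therefore the proof uses p = 5

5


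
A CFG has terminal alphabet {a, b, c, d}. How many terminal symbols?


Terminal symbols: a, b, c, d
Counting each: a (#1), b (#2), c (#3), d (#4)
Total = 4

4


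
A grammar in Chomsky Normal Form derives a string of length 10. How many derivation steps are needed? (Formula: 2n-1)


Chomsky Normal Form derivation:
String length n = 10
Each step either:
  - Splits a nonterminal into two (n-1 such steps)
  - Converts a nonterminal to terminal (n such steps)
Total = (n-1) + n = 2n - 1
= 2(10) - 1
= 20 - 1
= 19

19


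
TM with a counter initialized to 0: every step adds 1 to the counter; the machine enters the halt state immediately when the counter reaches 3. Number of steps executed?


Counter starts at 0. Counting sequence:
  Step 1: counter = 1
  Step 2: counter = 2
  Step 3: counter = 3
Counter reached 3 -> halt
Total steps = 3

3


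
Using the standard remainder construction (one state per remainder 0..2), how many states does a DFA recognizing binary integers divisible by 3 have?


Divisibility by 3 is tracked via the remainder mod 3: 0, 1, ..., 2
The construction assigns one state to each remainder
Number of remainders = 3

3


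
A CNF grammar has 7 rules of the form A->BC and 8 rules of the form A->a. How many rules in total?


CNF allows two rule forms:
  A -> BC (binary): 7 rules
  A -> a (terminal): 8 rules
Total = 7 + 8 = 15

15


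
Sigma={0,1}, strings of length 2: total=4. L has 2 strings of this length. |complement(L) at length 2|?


Alphabet: {0,1}
String length: 2
Total strings of length 2 = 2^2 = 4
Strings in L = 2
Complement = total - |L|
= 4 - 2
= 2

2


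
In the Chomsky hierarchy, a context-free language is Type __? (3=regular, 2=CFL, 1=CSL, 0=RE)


Chomsky hierarchy levels:
  Type 3: Regular (DFA/NFA/regex)
  Type 2: Context-free (PDA)
  Type 1: Context-sensitive
  Type 0: Recursively enumerable (TM)
'context-free' corresponds to Type 2

2


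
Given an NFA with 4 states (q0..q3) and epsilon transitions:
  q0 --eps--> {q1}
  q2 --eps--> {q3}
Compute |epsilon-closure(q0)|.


Starting from q0
Initialize closure = {q0}
Follow epsilon from q0 -> add q1
Final closure: {q0, q1}
Size = 2

2


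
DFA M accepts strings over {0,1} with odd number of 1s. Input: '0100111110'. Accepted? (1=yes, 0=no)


DFA has 2 states: q_even (start, accept=no) and q_odd
Processing string '0100111110' character by character:
  Position 0: read '0', 1-count=0 -> q_even (no change)
  Position 1: read '1', 1-count=1 -> q_odd
  Position 2: read '0', 1-count=1 -> q_odd (no change)
  Position 3: read '0', 1-count=1 -> q_odd (no change)
  Position 4: read '1', 1-count=2 -> q_even
  Position 5: read '1', 1-count=3 -> q_odd
  Position 6: read '1', 1-count=4 -> q_even
  Position 7: read '1', 1-count=5 -> q_odd
  Position 8: read '1', 1-count=6 -> q_even
  Position 9: read '0', 1-count=6 -> q_even (no change)
Final state: q_even, total 1s = 6 (even); the DFA requires an odd count -> reject

0


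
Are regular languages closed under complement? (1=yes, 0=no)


Regular languages are closed under all standard operations:
- Union: Yes (product construction)
- Intersection: Yes (product construction)
- Complement: Yes (swap accept/reject)
- Concatenation: Yes (NFA construction)
Operation: complement -> Closed

1


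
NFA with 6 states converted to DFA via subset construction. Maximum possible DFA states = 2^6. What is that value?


NFA has 6 states
Subset construction: each DFA state = subset of NFA states
Maximum subsets = 2^6
2^6 = 64

64


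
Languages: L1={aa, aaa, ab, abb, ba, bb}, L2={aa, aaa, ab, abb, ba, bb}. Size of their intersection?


L1 = {aa, aaa, ab, abb, ba, bb}
L2 = {aa, aaa, ab, abb, ba, bb}
Checking each string in L1 against L2:
  'aa': in L2? Yes
  'aaa': in L2? Yes
  'ab': in L2? Yes
  'abb': in L2? Yes
  'ba': in L2? Yes
  'bb': in L2? Yes
Intersection = {aa, aaa, ab, abb, ba, bb}
|L1 ∩ L2| = 6

6
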